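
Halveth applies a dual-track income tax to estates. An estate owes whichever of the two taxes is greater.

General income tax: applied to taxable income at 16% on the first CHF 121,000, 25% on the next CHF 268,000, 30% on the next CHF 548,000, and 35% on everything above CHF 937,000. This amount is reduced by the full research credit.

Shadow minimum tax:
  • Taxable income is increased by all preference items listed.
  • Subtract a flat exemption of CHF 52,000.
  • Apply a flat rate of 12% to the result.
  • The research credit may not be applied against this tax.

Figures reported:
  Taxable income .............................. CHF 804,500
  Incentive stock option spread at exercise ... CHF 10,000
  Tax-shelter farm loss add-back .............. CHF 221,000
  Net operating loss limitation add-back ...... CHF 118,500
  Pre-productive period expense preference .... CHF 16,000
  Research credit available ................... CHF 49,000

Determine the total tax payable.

General income tax:
  CHF 121,000 × 16% = CHF 19,360
  CHF 268,000 × 25% = CHF 67,000
  CHF 415,500 × 30% = CHF 124,650
  → CHF 211,010
  Less research credit CHF 49,000 → CHF 162,010

Shadow minimum tax:
  Adjusted income: CHF 804,500 + CHF 10,000 + CHF 221,000 + CHF 118,500 + CHF 16,000 = CHF 1,170,000
  Less exemption CHF 52,000 → base CHF 1,118,000
  CHF 1,118,000 × 12% = CHF 134,160

CHF 162,010 > CHF 134,160, so the general income tax governs.

CHF 162,010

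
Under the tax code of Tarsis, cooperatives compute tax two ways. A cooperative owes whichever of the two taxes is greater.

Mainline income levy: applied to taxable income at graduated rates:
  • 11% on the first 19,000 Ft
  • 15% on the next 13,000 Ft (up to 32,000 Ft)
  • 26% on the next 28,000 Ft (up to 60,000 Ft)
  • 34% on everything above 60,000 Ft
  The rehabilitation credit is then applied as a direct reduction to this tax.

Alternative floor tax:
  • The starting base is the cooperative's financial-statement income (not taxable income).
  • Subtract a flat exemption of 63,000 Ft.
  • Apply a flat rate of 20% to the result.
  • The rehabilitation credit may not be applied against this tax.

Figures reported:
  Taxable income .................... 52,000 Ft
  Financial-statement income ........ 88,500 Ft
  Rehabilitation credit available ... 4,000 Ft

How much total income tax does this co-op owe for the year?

Alternative floor tax:
  Base (financial-statement income): 88,500 Ft
  Less exemption 63,000 Ft → base 25,500 Ft
  25,500 Ft × 20% = 5,100 Ft

Mainline income levy:
  19,000 Ft × 11% = 2,090 Ft
  13,000 Ft × 15% = 1,950 Ft
  20,000 Ft × 26% = 5,200 Ft
  → 9,240 Ft
  Less rehabilitation credit 4,000 Ft → 5,240 Ft

5,240 Ft > 5,100 Ft, so the mainline income levy governs.

5,240 Ft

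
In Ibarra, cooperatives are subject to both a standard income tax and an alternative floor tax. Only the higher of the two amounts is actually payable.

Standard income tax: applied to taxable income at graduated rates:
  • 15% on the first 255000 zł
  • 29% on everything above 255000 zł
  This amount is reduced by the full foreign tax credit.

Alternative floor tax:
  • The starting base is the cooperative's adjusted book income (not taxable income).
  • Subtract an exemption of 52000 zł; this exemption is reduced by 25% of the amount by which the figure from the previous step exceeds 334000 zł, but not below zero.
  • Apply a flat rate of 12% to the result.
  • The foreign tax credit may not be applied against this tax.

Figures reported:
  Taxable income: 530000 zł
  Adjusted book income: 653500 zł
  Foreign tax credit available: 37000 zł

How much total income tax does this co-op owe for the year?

Alternative floor tax:
  Base (adjusted book income): 653500 zł
  Exemption: 25% × (653500 zł − 334000 zł) = 79875 zł ≥ 52000 zł, so the exemption is fully phased out
  Base: 653500 zł − 0 zł = 653500 zł
  653500 zł × 12% = 78420 zł

Standard income tax:
  255000 zł × 15% = 38250 zł
  275000 zł × 29% = 79750 zł
  → 118000 zł
  Less foreign tax credit 37000 zł → 81000 zł

81000 zł > 78420 zł, so the standard income tax governs.

81000 zł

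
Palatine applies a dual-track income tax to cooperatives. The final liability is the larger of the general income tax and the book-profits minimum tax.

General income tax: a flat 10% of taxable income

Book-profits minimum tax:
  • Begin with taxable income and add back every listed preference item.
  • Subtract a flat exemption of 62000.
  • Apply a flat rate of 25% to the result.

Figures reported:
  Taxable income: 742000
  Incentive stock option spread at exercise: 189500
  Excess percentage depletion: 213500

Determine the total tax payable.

270750

Book-profits minimum tax:
  Adjusted income: 742000 + 189500 + 213500 = 1145000
  Less exemption 62000 → base 1083000
  1083000 × 25% = 270750

General income tax:
  742000 × 10% = 74200

270750 > 74200, so the book-profits minimum tax is the binding amount.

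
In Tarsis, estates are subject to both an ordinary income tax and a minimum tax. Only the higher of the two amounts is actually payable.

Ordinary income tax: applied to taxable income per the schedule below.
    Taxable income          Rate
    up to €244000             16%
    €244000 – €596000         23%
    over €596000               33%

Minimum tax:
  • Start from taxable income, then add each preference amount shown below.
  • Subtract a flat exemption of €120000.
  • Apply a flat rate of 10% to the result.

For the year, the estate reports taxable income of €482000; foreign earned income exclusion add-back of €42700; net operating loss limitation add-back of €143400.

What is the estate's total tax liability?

Minimum tax:
  Adjusted income: €482000 + €42700 + €143400 = €668100
  Less exemption €120000 → base €548100
  €548100 × 10% = €54810

Ordinary income tax:
  €244000 × 16% = €39040
  €238000 × 23% = €54740
  → €93780

€93780 > €54810, so the ordinary income tax governs.

€93780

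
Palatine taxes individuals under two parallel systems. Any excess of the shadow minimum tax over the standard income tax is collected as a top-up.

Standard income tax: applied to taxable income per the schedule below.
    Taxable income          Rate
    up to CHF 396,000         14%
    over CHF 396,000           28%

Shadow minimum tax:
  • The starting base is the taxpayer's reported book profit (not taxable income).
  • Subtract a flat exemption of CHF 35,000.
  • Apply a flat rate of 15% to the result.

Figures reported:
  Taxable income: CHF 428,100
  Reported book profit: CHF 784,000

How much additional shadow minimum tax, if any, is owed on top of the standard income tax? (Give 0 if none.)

Shadow minimum tax:
  Base (reported book profit): CHF 784,000
  Less exemption CHF 35,000 → base CHF 749,000
  CHF 749,000 × 15% = CHF 112,350

Standard income tax:
  CHF 396,000 × 14% = CHF 55,440
  CHF 32,100 × 28% = CHF 8,988
  → CHF 64,428

Excess of shadow minimum tax over standard income tax: CHF 112,350 − CHF 64,428 = CHF 47,922.

CHF 47,922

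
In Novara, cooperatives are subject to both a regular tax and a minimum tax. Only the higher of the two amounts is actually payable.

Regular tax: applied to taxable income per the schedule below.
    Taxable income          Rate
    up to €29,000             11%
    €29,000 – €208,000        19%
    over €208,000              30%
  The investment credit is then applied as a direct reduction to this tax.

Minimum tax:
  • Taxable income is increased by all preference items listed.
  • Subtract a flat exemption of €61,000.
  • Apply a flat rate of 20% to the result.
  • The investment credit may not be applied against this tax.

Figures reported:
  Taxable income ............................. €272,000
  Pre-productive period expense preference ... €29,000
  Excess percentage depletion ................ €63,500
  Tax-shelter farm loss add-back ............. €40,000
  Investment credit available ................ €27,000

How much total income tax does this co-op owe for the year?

€68,700

Minimum tax:
  Adjusted income: €272,000 + €29,000 + €63,500 + €40,000 = €404,500
  Less exemption €61,000 → base €343,500
  €343,500 × 20% = €68,700

Regular tax:
  €29,000 × 11% = €3,190
  €179,000 × 19% = €34,010
  €64,000 × 30% = €19,200
  → €56,400
  Less investment credit €27,000 → €29,400

€68,700 > €29,400, so the minimum tax is the binding amount.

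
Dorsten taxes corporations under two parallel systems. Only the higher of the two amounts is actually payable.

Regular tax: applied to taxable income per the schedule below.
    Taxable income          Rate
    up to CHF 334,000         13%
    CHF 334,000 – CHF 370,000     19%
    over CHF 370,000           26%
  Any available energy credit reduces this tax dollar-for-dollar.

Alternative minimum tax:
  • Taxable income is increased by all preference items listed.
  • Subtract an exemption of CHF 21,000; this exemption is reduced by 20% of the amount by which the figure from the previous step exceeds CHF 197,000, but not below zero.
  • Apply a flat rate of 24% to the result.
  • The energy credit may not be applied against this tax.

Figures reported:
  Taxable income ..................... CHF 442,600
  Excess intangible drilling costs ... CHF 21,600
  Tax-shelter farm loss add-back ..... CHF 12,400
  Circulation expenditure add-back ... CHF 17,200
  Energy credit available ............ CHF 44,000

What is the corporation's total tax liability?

CHF 118,512

Alternative minimum tax:
  Adjusted income: CHF 442,600 + CHF 21,600 + CHF 12,400 + CHF 17,200 = CHF 493,800
  Exemption: 20% × (CHF 493,800 − CHF 197,000) = CHF 59,360 ≥ CHF 21,000, so the exemption is fully phased out
  Base: CHF 493,800 − CHF 0 = CHF 493,800
  CHF 493,800 × 24% = CHF 118,512

Regular tax:
  CHF 334,000 × 13% = CHF 43,420
  CHF 36,000 × 19% = CHF 6,840
  CHF 72,600 × 26% = CHF 18,876
  → CHF 69,136
  Less energy credit CHF 44,000 → CHF 25,136

CHF 118,512 > CHF 25,136, so the alternative minimum tax is the binding amount.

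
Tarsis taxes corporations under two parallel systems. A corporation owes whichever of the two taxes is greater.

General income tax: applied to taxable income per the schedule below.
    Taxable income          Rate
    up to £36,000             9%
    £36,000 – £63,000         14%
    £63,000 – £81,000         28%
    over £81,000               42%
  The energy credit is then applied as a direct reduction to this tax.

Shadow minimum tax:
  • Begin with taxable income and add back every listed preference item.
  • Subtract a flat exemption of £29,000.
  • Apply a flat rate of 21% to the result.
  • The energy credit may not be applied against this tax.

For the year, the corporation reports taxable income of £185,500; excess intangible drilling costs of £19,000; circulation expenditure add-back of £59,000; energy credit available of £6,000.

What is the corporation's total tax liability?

£49,950

Shadow minimum tax:
  Adjusted income: £185,500 + £19,000 + £59,000 = £263,500
  Less exemption £29,000 → base £234,500
  £234,500 × 21% = £49,245

General income tax:
  £36,000 × 9% = £3,240
  £27,000 × 14% = £3,780
  £18,000 × 28% = £5,040
  £104,500 × 42% = £43,890
  → £55,950
  Less energy credit £6,000 → £49,950

£49,950 > £49,245, so the general income tax governs.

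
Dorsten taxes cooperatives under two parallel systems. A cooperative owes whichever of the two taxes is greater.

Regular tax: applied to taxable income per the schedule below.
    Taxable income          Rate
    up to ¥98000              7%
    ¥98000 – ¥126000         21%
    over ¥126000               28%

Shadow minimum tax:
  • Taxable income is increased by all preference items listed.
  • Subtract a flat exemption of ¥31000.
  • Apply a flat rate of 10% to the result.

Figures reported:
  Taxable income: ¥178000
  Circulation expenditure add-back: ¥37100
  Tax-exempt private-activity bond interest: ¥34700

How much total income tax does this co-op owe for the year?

Shadow minimum tax:
  Adjusted income: ¥178000 + ¥37100 + ¥34700 = ¥249800
  Less exemption ¥31000 → base ¥218800
  ¥218800 × 10% = ¥21880

Regular tax:
  ¥98000 × 7% = ¥6860
  ¥28000 × 21% = ¥5880
  ¥52000 × 28% = ¥14560
  → ¥27300

¥27300 > ¥21880, so the regular tax governs.

¥27300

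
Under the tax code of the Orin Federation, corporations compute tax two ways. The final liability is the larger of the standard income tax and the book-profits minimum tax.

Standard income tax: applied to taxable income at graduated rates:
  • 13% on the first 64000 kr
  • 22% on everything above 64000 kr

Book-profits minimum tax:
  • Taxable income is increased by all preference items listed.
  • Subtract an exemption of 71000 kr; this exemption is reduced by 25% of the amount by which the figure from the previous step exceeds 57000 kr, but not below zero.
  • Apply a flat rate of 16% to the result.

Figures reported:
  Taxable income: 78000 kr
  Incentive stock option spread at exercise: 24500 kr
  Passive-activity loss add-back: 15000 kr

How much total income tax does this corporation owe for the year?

11400 kr

Standard income tax:
  64000 kr × 13% = 8320 kr
  14000 kr × 22% = 3080 kr
  → 11400 kr

Book-profits minimum tax:
  Adjusted income: 78000 kr + 24500 kr + 15000 kr = 117500 kr
  Exemption: 71000 kr − 25% × (117500 kr − 57000 kr) = 71000 kr − 15125 kr = 55875 kr
  Base: 117500 kr − 55875 kr = 61625 kr
  61625 kr × 16% = 9860 kr

11400 kr > 9860 kr, so the standard income tax governs.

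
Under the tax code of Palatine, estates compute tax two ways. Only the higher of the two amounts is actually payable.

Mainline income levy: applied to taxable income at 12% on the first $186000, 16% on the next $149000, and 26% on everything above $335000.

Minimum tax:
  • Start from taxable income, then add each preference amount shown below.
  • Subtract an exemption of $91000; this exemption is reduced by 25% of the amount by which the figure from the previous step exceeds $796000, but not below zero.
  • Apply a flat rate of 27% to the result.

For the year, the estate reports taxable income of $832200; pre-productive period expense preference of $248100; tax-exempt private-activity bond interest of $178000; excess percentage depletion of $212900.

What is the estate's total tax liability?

Mainline income levy:
  $186000 × 12% = $22320
  $149000 × 16% = $23840
  $497200 × 26% = $129272
  → $175432

Minimum tax:
  Adjusted income: $832200 + $248100 + $178000 + $212900 = $1471200
  Exemption: 25% × ($1471200 − $796000) = $168800 ≥ $91000, so the exemption is fully phased out
  Base: $1471200 − $0 = $1471200
  $1471200 × 27% = $397224

$397224 > $175432, so the minimum tax is the binding amount.

$397224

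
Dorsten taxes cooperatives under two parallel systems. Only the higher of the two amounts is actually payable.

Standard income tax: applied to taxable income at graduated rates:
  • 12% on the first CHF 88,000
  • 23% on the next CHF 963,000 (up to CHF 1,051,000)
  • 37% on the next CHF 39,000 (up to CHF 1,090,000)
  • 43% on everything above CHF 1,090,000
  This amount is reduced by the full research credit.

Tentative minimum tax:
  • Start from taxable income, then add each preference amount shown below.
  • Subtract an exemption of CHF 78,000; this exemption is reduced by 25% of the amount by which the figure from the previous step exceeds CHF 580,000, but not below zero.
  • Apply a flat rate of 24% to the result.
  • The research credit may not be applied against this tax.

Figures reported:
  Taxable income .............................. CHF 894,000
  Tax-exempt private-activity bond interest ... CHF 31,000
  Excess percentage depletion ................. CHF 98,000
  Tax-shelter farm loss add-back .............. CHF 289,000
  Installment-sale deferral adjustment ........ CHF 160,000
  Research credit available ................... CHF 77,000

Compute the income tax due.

CHF 353,280

Tentative minimum tax:
  Adjusted income: CHF 894,000 + CHF 31,000 + CHF 98,000 + CHF 289,000 + CHF 160,000 = CHF 1,472,000
  Exemption: 25% × (CHF 1,472,000 − CHF 580,000) = CHF 223,000 ≥ CHF 78,000, so the exemption is fully phased out
  Base: CHF 1,472,000 − CHF 0 = CHF 1,472,000
  CHF 1,472,000 × 24% = CHF 353,280

Standard income tax:
  CHF 88,000 × 12% = CHF 10,560
  CHF 806,000 × 23% = CHF 185,380
  → CHF 195,940
  Less research credit CHF 77,000 → CHF 118,940

CHF 353,280 > CHF 118,940, so the tentative minimum tax is the binding amount.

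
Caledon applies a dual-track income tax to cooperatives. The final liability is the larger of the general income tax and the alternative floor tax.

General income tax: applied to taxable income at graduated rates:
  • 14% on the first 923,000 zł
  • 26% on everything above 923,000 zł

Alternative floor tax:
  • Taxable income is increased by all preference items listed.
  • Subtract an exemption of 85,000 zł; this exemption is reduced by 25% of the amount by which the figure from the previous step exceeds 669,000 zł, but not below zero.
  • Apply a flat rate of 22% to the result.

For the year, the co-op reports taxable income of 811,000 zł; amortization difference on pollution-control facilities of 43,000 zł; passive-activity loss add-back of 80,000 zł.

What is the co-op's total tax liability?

201,355 zł

General income tax:
  811,000 zł × 14% = 113,540 zł

Alternative floor tax:
  Adjusted income: 811,000 zł + 43,000 zł + 80,000 zł = 934,000 zł
  Exemption: 85,000 zł − 25% × (934,000 zł − 669,000 zł) = 85,000 zł − 66,250 zł = 18,750 zł
  Base: 934,000 zł − 18,750 zł = 915,250 zł
  915,250 zł × 22% = 201,355 zł

201,355 zł > 113,540 zł, so the alternative floor tax is the binding amount.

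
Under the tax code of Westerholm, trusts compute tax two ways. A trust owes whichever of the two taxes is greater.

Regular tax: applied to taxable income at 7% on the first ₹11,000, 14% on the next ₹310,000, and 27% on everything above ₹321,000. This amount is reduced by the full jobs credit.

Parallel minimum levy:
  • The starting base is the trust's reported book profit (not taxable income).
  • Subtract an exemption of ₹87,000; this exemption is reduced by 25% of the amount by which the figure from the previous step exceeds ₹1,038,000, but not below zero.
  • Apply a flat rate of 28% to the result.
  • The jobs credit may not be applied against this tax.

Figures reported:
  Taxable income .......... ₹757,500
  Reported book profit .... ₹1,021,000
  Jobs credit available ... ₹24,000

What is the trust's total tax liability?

₹261,520

Regular tax:
  ₹11,000 × 7% = ₹770
  ₹310,000 × 14% = ₹43,400
  ₹436,500 × 27% = ₹117,855
  → ₹162,025
  Less jobs credit ₹24,000 → ₹138,025

Parallel minimum levy:
  Base (reported book profit): ₹1,021,000
  Exemption: ₹1,021,000 ≤ ₹1,038,000, so full ₹87,000 applies
  Base: ₹1,021,000 − ₹87,000 = ₹934,000
  ₹934,000 × 28% = ₹261,520

₹261,520 > ₹138,025, so the parallel minimum levy is the binding amount.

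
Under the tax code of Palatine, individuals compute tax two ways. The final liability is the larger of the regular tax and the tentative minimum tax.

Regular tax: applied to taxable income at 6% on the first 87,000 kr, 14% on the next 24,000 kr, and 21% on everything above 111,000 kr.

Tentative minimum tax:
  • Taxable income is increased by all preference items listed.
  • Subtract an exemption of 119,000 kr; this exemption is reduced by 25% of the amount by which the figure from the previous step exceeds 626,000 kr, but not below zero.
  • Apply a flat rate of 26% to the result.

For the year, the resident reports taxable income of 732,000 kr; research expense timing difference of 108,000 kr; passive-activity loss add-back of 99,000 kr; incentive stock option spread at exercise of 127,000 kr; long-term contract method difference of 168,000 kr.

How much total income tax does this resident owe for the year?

320,840 kr

Tentative minimum tax:
  Adjusted income: 732,000 kr + 108,000 kr + 99,000 kr + 127,000 kr + 168,000 kr = 1,234,000 kr
  Exemption: 25% × (1,234,000 kr − 626,000 kr) = 152,000 kr ≥ 119,000 kr, so the exemption is fully phased out
  Base: 1,234,000 kr − 0 kr = 1,234,000 kr
  1,234,000 kr × 26% = 320,840 kr

Regular tax:
  87,000 kr × 6% = 5,220 kr
  24,000 kr × 14% = 3,360 kr
  621,000 kr × 21% = 130,410 kr
  → 138,990 kr

320,840 kr > 138,990 kr, so the tentative minimum tax is the binding amount.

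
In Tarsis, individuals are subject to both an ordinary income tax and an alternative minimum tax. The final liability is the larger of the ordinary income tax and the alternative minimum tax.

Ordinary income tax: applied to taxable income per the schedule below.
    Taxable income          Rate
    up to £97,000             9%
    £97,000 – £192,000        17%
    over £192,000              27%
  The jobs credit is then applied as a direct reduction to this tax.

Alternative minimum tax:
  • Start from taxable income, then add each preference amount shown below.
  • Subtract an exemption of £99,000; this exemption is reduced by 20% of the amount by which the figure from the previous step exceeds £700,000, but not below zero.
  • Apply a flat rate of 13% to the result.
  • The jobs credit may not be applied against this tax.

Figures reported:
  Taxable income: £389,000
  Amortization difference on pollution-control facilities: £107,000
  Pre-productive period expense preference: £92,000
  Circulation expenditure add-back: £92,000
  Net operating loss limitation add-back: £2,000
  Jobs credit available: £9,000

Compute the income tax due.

Ordinary income tax:
  £97,000 × 9% = £8,730
  £95,000 × 17% = £16,150
  £197,000 × 27% = £53,190
  → £78,070
  Less jobs credit £9,000 → £69,070

Alternative minimum tax:
  Adjusted income: £389,000 + £107,000 + £92,000 + £92,000 + £2,000 = £682,000
  Exemption: £682,000 ≤ £700,000, so full £99,000 applies
  Base: £682,000 − £99,000 = £583,000
  £583,000 × 13% = £75,790

£75,790 > £69,070, so the alternative minimum tax is the binding amount.

£75,790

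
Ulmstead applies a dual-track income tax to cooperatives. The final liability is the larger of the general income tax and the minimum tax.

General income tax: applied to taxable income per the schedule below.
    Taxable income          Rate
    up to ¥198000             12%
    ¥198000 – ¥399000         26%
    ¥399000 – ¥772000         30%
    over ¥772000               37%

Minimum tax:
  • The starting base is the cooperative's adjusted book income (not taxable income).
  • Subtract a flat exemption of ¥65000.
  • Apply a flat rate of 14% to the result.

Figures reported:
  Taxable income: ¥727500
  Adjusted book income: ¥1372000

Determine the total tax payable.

General income tax:
  ¥198000 × 12% = ¥23760
  ¥201000 × 26% = ¥52260
  ¥328500 × 30% = ¥98550
  → ¥174570

Minimum tax:
  Base (adjusted book income): ¥1372000
  Less exemption ¥65000 → base ¥1307000
  ¥1307000 × 14% = ¥182980

¥182980 > ¥174570, so the minimum tax is the binding amount.

¥182980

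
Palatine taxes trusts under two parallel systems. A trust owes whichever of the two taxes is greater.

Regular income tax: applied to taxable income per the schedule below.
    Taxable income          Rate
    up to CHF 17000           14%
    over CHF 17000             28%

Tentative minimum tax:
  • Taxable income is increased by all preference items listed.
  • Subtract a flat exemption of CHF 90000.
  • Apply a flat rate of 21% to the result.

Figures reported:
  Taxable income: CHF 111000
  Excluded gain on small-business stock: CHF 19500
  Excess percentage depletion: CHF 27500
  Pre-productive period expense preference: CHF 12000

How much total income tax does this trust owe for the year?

CHF 28700

Regular income tax:
  CHF 17000 × 14% = CHF 2380
  CHF 94000 × 28% = CHF 26320
  → CHF 28700

Tentative minimum tax:
  Adjusted income: CHF 111000 + CHF 19500 + CHF 27500 + CHF 12000 = CHF 170000
  Less exemption CHF 90000 → base CHF 80000
  CHF 80000 × 21% = CHF 16800

CHF 28700 > CHF 16800, so the regular income tax governs.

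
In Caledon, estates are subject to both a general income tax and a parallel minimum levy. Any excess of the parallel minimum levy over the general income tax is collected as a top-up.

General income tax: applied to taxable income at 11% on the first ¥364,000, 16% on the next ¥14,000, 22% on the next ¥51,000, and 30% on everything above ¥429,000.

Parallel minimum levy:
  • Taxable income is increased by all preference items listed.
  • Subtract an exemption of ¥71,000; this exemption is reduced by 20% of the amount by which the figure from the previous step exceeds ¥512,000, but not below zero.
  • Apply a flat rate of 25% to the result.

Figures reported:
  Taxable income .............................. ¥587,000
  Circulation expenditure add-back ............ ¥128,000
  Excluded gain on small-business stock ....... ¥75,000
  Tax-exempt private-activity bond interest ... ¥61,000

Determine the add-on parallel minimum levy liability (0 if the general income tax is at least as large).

¥111,050

Parallel minimum levy:
  Adjusted income: ¥587,000 + ¥128,000 + ¥75,000 + ¥61,000 = ¥851,000
  Exemption: ¥71,000 − 20% × (¥851,000 − ¥512,000) = ¥71,000 − ¥67,800 = ¥3,200
  Base: ¥851,000 − ¥3,200 = ¥847,800
  ¥847,800 × 25% = ¥211,950

General income tax:
  ¥364,000 × 11% = ¥40,040
  ¥14,000 × 16% = ¥2,240
  ¥51,000 × 22% = ¥11,220
  ¥158,000 × 30% = ¥47,400
  → ¥100,900

Excess of parallel minimum levy over general income tax: ¥211,950 − ¥100,900 = ¥111,050.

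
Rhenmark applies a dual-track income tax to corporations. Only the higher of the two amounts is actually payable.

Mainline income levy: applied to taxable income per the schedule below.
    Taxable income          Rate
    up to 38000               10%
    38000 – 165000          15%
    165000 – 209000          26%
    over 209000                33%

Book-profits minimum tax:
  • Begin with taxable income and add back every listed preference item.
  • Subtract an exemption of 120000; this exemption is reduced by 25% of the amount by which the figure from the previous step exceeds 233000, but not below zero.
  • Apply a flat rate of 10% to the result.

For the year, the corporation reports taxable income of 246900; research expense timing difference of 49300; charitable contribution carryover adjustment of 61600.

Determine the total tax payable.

Book-profits minimum tax:
  Adjusted income: 246900 + 49300 + 61600 = 357800
  Exemption: 120000 − 25% × (357800 − 233000) = 120000 − 31200 = 88800
  Base: 357800 − 88800 = 269000
  269000 × 10% = 26900

Mainline income levy:
  38000 × 10% = 3800
  127000 × 15% = 19050
  44000 × 26% = 11440
  37900 × 33% = 12507
  → 46797

46797 > 26900, so the mainline income levy governs.

46797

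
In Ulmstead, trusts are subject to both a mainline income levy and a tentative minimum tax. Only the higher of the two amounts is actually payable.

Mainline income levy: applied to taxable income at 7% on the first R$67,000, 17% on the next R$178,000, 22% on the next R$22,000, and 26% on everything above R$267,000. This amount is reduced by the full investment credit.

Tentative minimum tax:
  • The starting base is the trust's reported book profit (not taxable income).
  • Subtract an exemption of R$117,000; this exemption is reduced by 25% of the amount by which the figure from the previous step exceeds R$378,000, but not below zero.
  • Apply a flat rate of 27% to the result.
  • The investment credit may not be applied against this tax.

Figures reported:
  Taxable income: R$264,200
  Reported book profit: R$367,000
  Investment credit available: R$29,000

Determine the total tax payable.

Tentative minimum tax:
  Base (reported book profit): R$367,000
  Exemption: R$367,000 ≤ R$378,000, so full R$117,000 applies
  Base: R$367,000 − R$117,000 = R$250,000
  R$250,000 × 27% = R$67,500

Mainline income levy:
  R$67,000 × 7% = R$4,690
  R$178,000 × 17% = R$30,260
  R$19,200 × 22% = R$4,224
  → R$39,174
  Less investment credit R$29,000 → R$10,174

R$67,500 > R$10,174, so the tentative minimum tax is the binding amount.

R$67,500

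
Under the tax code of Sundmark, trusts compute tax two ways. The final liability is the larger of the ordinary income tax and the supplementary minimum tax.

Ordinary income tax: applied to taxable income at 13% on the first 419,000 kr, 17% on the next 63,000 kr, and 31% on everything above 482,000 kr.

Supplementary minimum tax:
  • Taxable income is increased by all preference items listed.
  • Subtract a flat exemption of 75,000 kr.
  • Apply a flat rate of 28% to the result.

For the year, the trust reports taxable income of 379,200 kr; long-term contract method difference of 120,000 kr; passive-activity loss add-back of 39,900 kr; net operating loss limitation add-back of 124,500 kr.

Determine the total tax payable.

164,808 kr

Supplementary minimum tax:
  Adjusted income: 379,200 kr + 120,000 kr + 39,900 kr + 124,500 kr = 663,600 kr
  Less exemption 75,000 kr → base 588,600 kr
  588,600 kr × 28% = 164,808 kr

Ordinary income tax:
  379,200 kr × 13% = 49,296 kr

164,808 kr > 49,296 kr, so the supplementary minimum tax is the binding amount.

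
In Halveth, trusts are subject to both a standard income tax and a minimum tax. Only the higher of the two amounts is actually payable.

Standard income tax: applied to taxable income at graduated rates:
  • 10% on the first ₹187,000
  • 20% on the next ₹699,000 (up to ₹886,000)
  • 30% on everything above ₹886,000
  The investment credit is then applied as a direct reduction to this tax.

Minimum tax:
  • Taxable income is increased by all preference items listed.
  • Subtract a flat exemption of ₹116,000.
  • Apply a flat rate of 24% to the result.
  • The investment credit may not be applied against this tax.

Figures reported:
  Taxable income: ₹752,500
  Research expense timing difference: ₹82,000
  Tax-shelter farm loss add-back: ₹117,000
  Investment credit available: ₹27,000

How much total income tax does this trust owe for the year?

₹200,520

Minimum tax:
  Adjusted income: ₹752,500 + ₹82,000 + ₹117,000 = ₹951,500
  Less exemption ₹116,000 → base ₹835,500
  ₹835,500 × 24% = ₹200,520

Standard income tax:
  ₹187,000 × 10% = ₹18,700
  ₹565,500 × 20% = ₹113,100
  → ₹131,800
  Less investment credit ₹27,000 → ₹104,800

₹200,520 > ₹104,800, so the minimum tax is the binding amount.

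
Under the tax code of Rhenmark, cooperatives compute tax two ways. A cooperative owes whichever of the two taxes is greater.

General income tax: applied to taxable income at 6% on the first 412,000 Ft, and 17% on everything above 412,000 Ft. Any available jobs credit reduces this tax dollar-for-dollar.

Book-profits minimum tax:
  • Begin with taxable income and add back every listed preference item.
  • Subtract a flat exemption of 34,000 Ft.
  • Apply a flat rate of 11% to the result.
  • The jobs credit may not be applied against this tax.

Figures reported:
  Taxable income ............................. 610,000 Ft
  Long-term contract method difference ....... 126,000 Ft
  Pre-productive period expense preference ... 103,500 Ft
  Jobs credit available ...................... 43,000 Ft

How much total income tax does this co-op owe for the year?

88,605 Ft

Book-profits minimum tax:
  Adjusted income: 610,000 Ft + 126,000 Ft + 103,500 Ft = 839,500 Ft
  Less exemption 34,000 Ft → base 805,500 Ft
  805,500 Ft × 11% = 88,605 Ft

General income tax:
  412,000 Ft × 6% = 24,720 Ft
  198,000 Ft × 17% = 33,660 Ft
  → 58,380 Ft
  Less jobs credit 43,000 Ft → 15,380 Ft

88,605 Ft > 15,380 Ft, so the book-profits minimum tax is the binding amount.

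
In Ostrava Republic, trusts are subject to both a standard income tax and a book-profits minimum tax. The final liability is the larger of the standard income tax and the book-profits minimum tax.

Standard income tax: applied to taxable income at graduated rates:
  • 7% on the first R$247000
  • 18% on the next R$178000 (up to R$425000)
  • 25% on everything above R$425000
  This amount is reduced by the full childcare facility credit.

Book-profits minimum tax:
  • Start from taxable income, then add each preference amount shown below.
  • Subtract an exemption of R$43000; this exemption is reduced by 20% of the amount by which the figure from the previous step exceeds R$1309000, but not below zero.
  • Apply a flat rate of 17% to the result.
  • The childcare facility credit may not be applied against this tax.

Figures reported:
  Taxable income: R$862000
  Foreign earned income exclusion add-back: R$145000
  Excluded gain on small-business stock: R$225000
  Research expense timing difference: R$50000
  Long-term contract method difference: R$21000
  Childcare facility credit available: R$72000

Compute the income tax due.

R$214200

Book-profits minimum tax:
  Adjusted income: R$862000 + R$145000 + R$225000 + R$50000 + R$21000 = R$1303000
  Exemption: R$1303000 ≤ R$1309000, so full R$43000 applies
  Base: R$1303000 − R$43000 = R$1260000
  R$1260000 × 17% = R$214200

Standard income tax:
  R$247000 × 7% = R$17290
  R$178000 × 18% = R$32040
  R$437000 × 25% = R$109250
  → R$158580
  Less childcare facility credit R$72000 → R$86580

R$214200 > R$86580, so the book-profits minimum tax is the binding amount.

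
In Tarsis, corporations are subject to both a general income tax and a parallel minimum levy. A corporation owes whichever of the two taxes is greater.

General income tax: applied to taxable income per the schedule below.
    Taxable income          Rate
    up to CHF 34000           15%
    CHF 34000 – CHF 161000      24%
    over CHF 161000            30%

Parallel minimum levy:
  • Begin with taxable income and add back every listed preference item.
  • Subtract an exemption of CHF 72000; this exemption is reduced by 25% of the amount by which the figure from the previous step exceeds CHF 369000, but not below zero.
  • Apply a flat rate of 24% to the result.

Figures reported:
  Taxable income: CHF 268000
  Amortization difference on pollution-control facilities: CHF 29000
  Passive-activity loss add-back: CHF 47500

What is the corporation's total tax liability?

General income tax:
  CHF 34000 × 15% = CHF 5100
  CHF 127000 × 24% = CHF 30480
  CHF 107000 × 30% = CHF 32100
  → CHF 67680

Parallel minimum levy:
  Adjusted income: CHF 268000 + CHF 29000 + CHF 47500 = CHF 344500
  Exemption: CHF 344500 ≤ CHF 369000, so full CHF 72000 applies
  Base: CHF 344500 − CHF 72000 = CHF 272500
  CHF 272500 × 24% = CHF 65400

CHF 67680 > CHF 65400, so the general income tax governs.

CHF 67680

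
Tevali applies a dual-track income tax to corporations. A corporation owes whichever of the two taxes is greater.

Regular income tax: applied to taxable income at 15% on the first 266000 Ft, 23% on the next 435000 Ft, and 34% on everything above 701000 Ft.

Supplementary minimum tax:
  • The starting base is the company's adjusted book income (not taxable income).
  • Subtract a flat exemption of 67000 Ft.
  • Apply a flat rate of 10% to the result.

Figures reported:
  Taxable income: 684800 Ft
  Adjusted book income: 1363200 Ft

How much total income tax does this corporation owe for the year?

136224 Ft

Regular income tax:
  266000 Ft × 15% = 39900 Ft
  418800 Ft × 23% = 96324 Ft
  → 136224 Ft

Supplementary minimum tax:
  Base (adjusted book income): 1363200 Ft
  Less exemption 67000 Ft → base 1296200 Ft
  1296200 Ft × 10% = 129620 Ft

136224 Ft > 129620 Ft, so the regular income tax governs.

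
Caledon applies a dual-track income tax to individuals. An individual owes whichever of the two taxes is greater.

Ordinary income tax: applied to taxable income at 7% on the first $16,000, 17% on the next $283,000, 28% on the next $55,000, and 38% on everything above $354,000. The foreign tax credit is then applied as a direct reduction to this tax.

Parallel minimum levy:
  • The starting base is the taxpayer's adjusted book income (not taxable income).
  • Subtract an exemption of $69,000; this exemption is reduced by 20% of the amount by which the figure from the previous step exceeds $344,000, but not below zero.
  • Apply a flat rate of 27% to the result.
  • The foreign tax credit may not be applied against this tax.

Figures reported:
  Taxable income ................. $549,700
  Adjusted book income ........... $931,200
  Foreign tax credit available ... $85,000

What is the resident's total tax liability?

Parallel minimum levy:
  Base (adjusted book income): $931,200
  Exemption: 20% × ($931,200 − $344,000) = $117,440 ≥ $69,000, so the exemption is fully phased out
  Base: $931,200 − $0 = $931,200
  $931,200 × 27% = $251,424

Ordinary income tax:
  $16,000 × 7% = $1,120
  $283,000 × 17% = $48,110
  $55,000 × 28% = $15,400
  $195,700 × 38% = $74,366
  → $138,996
  Less foreign tax credit $85,000 → $53,996

$251,424 > $53,996, so the parallel minimum levy is the binding amount.

$251,424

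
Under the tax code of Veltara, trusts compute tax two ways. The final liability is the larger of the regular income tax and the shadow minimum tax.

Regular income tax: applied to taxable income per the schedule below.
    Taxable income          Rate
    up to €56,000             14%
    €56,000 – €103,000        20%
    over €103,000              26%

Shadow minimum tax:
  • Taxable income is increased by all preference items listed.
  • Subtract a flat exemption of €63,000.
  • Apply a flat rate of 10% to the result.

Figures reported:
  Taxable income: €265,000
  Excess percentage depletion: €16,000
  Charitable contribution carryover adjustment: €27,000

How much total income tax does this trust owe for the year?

Shadow minimum tax:
  Adjusted income: €265,000 + €16,000 + €27,000 = €308,000
  Less exemption €63,000 → base €245,000
  €245,000 × 10% = €24,500

Regular income tax:
  €56,000 × 14% = €7,840
  €47,000 × 20% = €9,400
  €162,000 × 26% = €42,120
  → €59,360

€59,360 > €24,500, so the regular income tax governs.

€59,360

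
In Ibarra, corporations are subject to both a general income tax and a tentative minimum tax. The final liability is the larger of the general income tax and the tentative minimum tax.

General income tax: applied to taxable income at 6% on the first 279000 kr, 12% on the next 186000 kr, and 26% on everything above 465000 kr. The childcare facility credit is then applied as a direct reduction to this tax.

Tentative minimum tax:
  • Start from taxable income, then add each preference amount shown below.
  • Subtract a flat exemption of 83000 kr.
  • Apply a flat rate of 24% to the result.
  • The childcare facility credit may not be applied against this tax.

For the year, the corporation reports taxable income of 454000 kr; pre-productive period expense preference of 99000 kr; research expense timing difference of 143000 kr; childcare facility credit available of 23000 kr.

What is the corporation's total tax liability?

147120 kr

Tentative minimum tax:
  Adjusted income: 454000 kr + 99000 kr + 143000 kr = 696000 kr
  Less exemption 83000 kr → base 613000 kr
  613000 kr × 24% = 147120 kr

General income tax:
  279000 kr × 6% = 16740 kr
  175000 kr × 12% = 21000 kr
  → 37740 kr
  Less childcare facility credit 23000 kr → 14740 kr

147120 kr > 14740 kr, so the tentative minimum tax is the binding amount.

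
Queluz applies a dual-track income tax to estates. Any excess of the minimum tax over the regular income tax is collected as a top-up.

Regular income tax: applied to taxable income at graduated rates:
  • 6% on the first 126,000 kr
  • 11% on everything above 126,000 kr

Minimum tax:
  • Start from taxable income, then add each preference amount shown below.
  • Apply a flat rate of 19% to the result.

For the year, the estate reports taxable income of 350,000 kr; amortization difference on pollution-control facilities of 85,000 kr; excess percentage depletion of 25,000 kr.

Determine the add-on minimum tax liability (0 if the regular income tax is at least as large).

55,200 kr

Regular income tax:
  126,000 kr × 6% = 7,560 kr
  224,000 kr × 11% = 24,640 kr
  → 32,200 kr

Minimum tax:
  Adjusted income: 350,000 kr + 85,000 kr + 25,000 kr = 460,000 kr
  460,000 kr × 19% = 87,400 kr

Excess of minimum tax over regular income tax: 87,400 kr − 32,200 kr = 55,200 kr.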